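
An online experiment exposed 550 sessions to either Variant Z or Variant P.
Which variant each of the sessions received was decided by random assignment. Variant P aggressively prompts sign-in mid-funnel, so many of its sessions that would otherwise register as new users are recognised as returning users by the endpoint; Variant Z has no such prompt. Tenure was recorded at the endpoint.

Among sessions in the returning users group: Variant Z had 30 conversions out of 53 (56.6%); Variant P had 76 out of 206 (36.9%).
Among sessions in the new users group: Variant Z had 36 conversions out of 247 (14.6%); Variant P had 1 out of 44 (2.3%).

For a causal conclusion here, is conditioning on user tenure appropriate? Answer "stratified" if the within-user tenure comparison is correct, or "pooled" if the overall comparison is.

pooled

Because the variant influences user tenure, user tenure is a post-treatment mediator, not a confounder. Stratifying on it would bias the estimate; the causal effect is the crude pooled difference.
Pooled: Variant Z 22.0% vs Variant P 30.8%; Variant P is higher overall.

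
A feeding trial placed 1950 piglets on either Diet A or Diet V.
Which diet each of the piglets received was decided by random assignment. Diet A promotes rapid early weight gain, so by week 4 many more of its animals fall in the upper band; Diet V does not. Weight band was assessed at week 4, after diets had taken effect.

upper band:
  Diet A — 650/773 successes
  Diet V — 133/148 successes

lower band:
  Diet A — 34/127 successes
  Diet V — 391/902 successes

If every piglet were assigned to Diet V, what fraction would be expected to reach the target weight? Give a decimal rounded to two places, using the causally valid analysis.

The week-4 weight band-specific comparison favours Diet V throughout, but the pooled figures favour Diet A. The question is whether to condition on week-4 weight band.
Because the diet influences week-4 weight band, week-4 weight band is a post-treatment mediator, not a confounder. Stratifying on it would bias the estimate; the causal effect is the crude pooled difference.
So P(outcome | do(Diet V)) is just the pooled rate for Diet V: 524/1050 = 0.499.

0.50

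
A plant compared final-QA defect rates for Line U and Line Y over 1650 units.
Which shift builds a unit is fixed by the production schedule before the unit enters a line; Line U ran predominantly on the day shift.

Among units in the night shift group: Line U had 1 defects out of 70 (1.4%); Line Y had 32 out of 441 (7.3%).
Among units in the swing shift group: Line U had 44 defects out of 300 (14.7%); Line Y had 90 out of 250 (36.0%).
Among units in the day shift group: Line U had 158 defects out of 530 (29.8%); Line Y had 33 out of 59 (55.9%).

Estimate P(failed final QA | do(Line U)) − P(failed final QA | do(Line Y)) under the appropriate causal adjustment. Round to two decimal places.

Within every shift level Line U has the lower rate, yet pooled Line Y does — Simpson's reversal.
Here shift is a common cause — it drives both which line a case falls under and the outcome. The crude comparison mixes populations; the stratum-specific rates are the causally relevant ones.
Adjusting over the population distribution of shift: 0.310·(0.014−0.073) + 0.333·(0.147−0.360) + 0.357·(0.298−0.559) = -0.182.

-0.18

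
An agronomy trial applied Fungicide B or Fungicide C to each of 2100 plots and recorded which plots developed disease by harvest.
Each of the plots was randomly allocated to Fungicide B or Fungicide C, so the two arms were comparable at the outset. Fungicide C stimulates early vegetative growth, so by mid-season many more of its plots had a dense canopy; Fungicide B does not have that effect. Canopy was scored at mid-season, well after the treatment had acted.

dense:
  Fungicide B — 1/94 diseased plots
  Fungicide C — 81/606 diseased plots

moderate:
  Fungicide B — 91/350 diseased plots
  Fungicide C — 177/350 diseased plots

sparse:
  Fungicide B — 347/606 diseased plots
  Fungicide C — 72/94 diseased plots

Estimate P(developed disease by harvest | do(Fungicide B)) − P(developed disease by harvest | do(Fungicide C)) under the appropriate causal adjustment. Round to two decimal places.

+0.10

Within every mid-season canopy level Fungicide B has the lower rate, yet pooled Fungicide C does — Simpson's reversal.
Mid-season canopy is recorded after the fungicide and is itself shifted by it — it sits on the causal path from fungicide to outcome. Conditioning on a mediator would strip out part of the effect we want; the pooled comparison gives the total causal effect.
The causal difference is the pooled difference: 0.418 − 0.314 = +0.104.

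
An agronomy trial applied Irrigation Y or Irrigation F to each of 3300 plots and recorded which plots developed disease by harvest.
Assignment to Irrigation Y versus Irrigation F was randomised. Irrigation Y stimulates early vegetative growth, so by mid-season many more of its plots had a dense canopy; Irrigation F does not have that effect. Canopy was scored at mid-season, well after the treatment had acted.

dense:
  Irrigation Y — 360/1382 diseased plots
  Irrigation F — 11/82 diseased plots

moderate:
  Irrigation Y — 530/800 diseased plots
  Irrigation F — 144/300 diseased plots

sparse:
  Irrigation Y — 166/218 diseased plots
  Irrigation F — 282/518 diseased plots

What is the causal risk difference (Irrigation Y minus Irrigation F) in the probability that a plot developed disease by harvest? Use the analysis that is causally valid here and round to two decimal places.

Within every mid-season canopy level Irrigation F has the lower rate, yet pooled Irrigation Y does — Simpson's reversal.
Stratifying would compare irrigations among plots the irrigations themselves sorted into mid-season canopy groups — a form of selection on an intermediate. The unconditioned pooled rates give the total causal effect.
The causal difference is the pooled difference: 0.440 − 0.486 = -0.046.

-0.05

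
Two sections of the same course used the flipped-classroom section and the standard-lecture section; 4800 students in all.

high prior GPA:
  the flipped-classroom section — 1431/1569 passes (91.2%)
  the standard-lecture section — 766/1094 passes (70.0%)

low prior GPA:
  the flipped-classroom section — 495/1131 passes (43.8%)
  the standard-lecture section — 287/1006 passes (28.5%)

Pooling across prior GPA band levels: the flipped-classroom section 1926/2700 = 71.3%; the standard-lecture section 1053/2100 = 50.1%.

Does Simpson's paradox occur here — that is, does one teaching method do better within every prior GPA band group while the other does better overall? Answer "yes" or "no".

no

Within each prior GPA band level (high prior GPA 91.2% vs 70.0%; low prior GPA 43.8% vs 28.5%), the flipped-classroom section has the higher rate every time. Pooled: 71.3% vs 50.1% — the flipped-classroom section has the higher rate overall. They agree.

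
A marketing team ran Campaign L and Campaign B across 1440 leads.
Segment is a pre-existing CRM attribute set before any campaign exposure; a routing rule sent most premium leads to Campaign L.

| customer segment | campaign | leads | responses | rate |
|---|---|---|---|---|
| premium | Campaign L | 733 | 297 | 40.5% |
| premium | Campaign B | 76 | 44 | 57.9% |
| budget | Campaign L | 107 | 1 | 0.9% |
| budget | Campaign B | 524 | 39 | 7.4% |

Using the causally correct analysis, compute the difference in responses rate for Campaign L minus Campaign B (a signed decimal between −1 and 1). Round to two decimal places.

The customer segment-specific comparison favours Campaign B throughout, but the pooled figures favour Campaign L. The question is whether to condition on customer segment.
The imbalance in customer segment arose from how leads were allocated, not from anything the campaign did; and customer segment independently affects the outcome. The pooled gap is confounded — condition on customer segment.
Adjusting over the population distribution of customer segment: 0.562·(0.405−0.579) + 0.438·(0.009−0.074) = -0.126.

-0.13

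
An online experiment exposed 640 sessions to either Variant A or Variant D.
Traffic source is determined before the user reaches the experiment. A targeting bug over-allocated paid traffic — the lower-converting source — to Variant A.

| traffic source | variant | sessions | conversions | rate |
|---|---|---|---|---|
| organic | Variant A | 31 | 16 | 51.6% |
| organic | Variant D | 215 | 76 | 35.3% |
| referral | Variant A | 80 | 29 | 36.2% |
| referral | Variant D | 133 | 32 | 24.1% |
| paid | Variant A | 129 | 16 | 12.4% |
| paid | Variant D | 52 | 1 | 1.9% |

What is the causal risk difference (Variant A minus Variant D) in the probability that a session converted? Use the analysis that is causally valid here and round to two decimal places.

+0.13

Traffic source is set before the variant has any effect — it is not caused by the variant — and it independently drives the outcome. That makes it a confounder, so the causal comparison is within traffic source levels.
Adjusting over the population distribution of traffic source: 0.384·(0.516−0.353) + 0.333·(0.362−0.241) + 0.283·(0.124−0.019) = +0.133.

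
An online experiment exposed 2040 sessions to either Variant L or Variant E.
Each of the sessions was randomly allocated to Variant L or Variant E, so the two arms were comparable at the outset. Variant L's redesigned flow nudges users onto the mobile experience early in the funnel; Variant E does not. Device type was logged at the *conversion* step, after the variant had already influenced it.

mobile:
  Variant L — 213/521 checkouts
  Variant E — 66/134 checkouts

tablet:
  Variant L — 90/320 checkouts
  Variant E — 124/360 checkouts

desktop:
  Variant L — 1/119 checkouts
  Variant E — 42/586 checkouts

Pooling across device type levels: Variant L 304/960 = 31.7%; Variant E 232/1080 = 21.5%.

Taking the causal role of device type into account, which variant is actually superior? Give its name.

Variant L

Device type lies on the pathway variant → device type → outcome, so adjusting for it blocks the indirect effect. For the total causal effect of variant, use the unadjusted pooled rates.
Pooled: Variant L 31.7% vs Variant E 21.5%; Variant L is higher overall.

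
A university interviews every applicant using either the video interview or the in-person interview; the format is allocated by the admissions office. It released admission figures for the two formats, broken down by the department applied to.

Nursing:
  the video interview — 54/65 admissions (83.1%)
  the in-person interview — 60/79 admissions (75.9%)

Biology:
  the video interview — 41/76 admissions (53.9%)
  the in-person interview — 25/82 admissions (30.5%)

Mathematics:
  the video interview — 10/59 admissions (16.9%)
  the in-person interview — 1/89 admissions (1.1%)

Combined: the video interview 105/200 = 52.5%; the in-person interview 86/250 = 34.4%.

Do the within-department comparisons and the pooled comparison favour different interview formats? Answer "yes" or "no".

Within each department level (Nursing 83.1% vs 75.9%; Biology 53.9% vs 30.5%; Mathematics 16.9% vs 1.1%), the video interview has the higher rate every time. Pooled: 52.5% vs 34.4% — the video interview has the higher rate overall. They agree.

no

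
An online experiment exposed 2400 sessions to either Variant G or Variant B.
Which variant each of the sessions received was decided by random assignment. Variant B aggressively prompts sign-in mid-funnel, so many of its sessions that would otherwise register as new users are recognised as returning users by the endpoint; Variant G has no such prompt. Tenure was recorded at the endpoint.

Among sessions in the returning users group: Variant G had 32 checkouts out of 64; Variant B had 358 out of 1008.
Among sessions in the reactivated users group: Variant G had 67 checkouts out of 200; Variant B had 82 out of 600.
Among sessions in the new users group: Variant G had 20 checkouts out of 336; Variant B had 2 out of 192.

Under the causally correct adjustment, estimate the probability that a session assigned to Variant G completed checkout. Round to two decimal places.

The user tenure-specific comparison favours Variant G throughout, but the pooled figures favour Variant B. The question is whether to condition on user tenure.
Stratifying would compare variants among sessions the variants themselves sorted into user tenure groups — a form of selection on an intermediate. The unconditioned pooled rates give the total causal effect.
So P(outcome | do(Variant G)) is just the pooled rate for Variant G: 119/600 = 0.198.

0.20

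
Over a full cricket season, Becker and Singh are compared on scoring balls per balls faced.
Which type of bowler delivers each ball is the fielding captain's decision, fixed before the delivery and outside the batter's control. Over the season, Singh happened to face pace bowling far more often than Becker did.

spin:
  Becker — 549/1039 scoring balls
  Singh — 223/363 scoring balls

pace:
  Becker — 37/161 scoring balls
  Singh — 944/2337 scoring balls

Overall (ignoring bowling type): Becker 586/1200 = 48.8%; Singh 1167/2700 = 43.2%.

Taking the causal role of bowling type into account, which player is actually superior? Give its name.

The bowling type-specific comparison favours Singh throughout, but the pooled figures favour Becker. The question is whether to condition on bowling type.
Bowling type is set before the player has any effect — it is not caused by the player — and it independently drives the outcome. That makes it a confounder, so the causal comparison is within bowling type levels.
Within each level — spin: 52.8% vs 61.4%; pace: 23.0% vs 40.4% — Singh is higher every time.

Singh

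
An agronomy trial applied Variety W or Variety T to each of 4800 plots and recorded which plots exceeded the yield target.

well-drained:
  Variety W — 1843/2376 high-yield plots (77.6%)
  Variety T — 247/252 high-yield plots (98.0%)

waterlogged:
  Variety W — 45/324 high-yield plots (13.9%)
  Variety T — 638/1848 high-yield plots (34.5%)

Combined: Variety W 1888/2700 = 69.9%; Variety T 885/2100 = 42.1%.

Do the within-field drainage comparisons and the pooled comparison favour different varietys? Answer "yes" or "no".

yes

Within each field drainage level (well-drained 77.6% vs 98.0%; waterlogged 13.9% vs 34.5%), Variety T has the higher rate every time. Pooled: 69.9% vs 42.1% — Variety W has the higher rate overall. The two comparisons disagree.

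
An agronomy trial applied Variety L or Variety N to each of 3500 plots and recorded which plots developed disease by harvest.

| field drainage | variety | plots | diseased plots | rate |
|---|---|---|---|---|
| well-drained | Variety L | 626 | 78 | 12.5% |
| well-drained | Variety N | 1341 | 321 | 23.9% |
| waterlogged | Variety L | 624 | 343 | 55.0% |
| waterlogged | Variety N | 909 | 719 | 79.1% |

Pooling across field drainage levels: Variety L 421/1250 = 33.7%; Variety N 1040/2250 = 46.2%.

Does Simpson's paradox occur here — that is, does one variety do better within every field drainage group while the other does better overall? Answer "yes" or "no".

Within each field drainage level (well-drained 12.5% vs 23.9%; waterlogged 55.0% vs 79.1%), Variety L has the lower rate every time. Pooled: 33.7% vs 46.2% — Variety L has the lower rate overall. They agree.

no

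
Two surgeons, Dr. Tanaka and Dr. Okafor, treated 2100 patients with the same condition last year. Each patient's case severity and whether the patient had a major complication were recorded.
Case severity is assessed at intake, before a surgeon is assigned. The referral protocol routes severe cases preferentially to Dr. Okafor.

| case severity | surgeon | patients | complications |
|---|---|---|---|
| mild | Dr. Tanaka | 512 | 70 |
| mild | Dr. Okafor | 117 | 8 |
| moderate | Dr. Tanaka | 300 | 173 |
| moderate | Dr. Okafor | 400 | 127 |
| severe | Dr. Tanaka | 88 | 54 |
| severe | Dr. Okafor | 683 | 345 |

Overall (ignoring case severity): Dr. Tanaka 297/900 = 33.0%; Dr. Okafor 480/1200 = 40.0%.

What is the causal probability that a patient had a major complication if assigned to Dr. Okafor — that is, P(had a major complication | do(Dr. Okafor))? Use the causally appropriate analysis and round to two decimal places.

The stratified and pooled comparisons disagree (Dr. Okafor wins within each case severity; Dr. Tanaka wins overall), so the answer turns on the causal role of case severity.
Case severity is set before the surgeon has any effect — it is not caused by the surgeon — and it independently drives the outcome. That makes it a confounder, so the causal comparison is within case severity levels.
Standardising Dr. Okafor to the population case severity mix: 0.300·8/117 + 0.333·127/400 + 0.367·345/683 = 0.312.

0.31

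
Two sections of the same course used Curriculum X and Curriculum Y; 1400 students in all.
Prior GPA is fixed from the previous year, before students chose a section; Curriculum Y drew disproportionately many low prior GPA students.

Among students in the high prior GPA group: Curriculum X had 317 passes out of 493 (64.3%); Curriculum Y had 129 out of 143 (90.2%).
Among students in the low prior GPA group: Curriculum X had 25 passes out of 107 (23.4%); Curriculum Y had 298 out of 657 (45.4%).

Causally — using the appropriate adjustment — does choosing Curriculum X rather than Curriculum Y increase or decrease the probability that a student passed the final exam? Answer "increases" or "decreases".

The prior GPA band-specific comparison favours Curriculum Y throughout, but the pooled figures favour Curriculum X. The question is whether to condition on prior GPA band.
Prior GPA band satisfies the back-door criterion: it is not a descendant of the teaching method, and it blocks the spurious path from teaching method to outcome. Adjusting for it (i.e., using the within-prior GPA band rates) gives the causal effect.
Within each level — high prior GPA: 64.3% vs 90.2%; low prior GPA: 23.4% vs 45.4% — Curriculum Y is higher every time.

decreases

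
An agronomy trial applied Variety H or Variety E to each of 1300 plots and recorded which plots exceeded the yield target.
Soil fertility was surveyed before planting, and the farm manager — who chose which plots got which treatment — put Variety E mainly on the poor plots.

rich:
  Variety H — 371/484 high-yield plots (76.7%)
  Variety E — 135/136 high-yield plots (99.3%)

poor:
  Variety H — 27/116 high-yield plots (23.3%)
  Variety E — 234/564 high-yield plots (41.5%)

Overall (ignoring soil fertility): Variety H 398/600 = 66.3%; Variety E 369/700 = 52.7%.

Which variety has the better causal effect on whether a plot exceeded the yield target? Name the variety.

The stratified and pooled comparisons disagree (Variety E wins within each soil fertility; Variety H wins overall), so the answer turns on the causal role of soil fertility.
Soil fertility differs across varietys for reasons unrelated to any effect of the variety itself, and it separately predicts the outcome — a classic confounder. We must compare within soil fertility levels.
Within each level — rich: 76.7% vs 99.3%; poor: 23.3% vs 41.5% — Variety E is higher every time.

Variety E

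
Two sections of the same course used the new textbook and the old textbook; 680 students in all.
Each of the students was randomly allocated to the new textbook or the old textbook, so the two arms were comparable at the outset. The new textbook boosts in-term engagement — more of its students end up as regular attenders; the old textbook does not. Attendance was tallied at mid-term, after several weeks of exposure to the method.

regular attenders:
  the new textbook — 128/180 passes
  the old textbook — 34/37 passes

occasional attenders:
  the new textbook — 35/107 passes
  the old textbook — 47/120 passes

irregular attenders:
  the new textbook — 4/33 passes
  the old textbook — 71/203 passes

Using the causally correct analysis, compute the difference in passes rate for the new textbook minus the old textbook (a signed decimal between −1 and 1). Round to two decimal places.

The stratified and pooled comparisons disagree (the old textbook wins within each mid-term attendance; the new textbook wins overall), so the answer turns on the causal role of mid-term attendance.
Because the teaching method influences mid-term attendance, mid-term attendance is a post-treatment mediator, not a confounder. Stratifying on it would bias the estimate; the causal effect is the crude pooled difference.
The causal difference is the pooled difference: 0.522 − 0.422 = +0.100.

+0.10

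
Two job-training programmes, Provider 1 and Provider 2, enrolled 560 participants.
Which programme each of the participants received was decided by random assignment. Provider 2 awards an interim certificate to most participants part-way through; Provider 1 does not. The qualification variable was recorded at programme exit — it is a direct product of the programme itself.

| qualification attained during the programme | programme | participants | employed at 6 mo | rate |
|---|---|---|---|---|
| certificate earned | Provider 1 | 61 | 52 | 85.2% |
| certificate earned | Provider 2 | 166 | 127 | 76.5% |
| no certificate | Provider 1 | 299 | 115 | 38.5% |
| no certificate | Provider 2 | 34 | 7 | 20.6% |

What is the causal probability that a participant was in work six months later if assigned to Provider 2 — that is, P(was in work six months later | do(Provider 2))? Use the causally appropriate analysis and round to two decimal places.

0.67

Qualification attained during the programme here is a post-treatment variable shaped by the programme; conditioning on it would introduce bias rather than remove it. The overall comparison is the causal one.
So P(outcome | do(Provider 2)) is just the pooled rate for Provider 2: 134/200 = 0.670.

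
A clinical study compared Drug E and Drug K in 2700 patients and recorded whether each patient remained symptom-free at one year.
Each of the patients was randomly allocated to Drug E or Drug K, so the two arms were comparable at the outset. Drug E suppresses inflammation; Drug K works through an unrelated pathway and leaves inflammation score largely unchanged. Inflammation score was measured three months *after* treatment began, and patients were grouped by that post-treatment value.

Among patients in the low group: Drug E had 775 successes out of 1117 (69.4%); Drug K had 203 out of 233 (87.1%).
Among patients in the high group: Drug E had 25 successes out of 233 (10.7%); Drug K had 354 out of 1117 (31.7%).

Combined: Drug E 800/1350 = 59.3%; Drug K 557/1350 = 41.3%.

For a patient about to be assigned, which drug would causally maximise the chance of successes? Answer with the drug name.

Drug E

Inflammation score is recorded after the drug and is itself shifted by it — it sits on the causal path from drug to outcome. Conditioning on a mediator would strip out part of the effect we want; the pooled comparison gives the total causal effect.
Pooled: Drug E 59.3% vs Drug K 41.3%; Drug E is higher overall.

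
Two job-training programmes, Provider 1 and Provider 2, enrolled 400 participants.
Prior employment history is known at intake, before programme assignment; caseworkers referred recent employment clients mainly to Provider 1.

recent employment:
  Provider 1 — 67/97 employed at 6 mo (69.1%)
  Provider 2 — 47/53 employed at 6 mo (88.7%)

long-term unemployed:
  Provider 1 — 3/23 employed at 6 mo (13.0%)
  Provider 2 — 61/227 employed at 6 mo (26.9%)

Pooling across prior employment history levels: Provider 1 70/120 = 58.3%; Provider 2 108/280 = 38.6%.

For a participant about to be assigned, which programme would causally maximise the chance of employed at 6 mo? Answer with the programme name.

Provider 2

Prior employment history differs across programmes for reasons unrelated to any effect of the programme itself, and it separately predicts the outcome — a classic confounder. We must compare within prior employment history levels.
Within each level — recent employment: 69.1% vs 88.7%; long-term unemployed: 13.0% vs 26.9% — Provider 2 is higher every time.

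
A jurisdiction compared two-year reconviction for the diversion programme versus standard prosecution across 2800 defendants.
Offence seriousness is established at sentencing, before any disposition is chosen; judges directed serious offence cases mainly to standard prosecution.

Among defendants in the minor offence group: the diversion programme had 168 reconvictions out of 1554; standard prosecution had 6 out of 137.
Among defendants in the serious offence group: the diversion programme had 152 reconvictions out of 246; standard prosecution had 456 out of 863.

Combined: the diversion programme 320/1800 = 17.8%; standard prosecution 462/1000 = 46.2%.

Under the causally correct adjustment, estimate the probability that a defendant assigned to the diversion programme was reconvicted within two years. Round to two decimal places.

standard prosecution is lower inside every offence seriousness stratum but the diversion programme is lower in aggregate. Whether to stratify depends on how offence seriousness relates to the disposition.
The imbalance in offence seriousness arose from how defendants were allocated, not from anything the disposition did; and offence seriousness independently affects the outcome. The pooled gap is confounded — condition on offence seriousness.
Standardising the diversion programme to the population offence seriousness mix: 0.604·168/1554 + 0.396·152/246 = 0.310.

0.31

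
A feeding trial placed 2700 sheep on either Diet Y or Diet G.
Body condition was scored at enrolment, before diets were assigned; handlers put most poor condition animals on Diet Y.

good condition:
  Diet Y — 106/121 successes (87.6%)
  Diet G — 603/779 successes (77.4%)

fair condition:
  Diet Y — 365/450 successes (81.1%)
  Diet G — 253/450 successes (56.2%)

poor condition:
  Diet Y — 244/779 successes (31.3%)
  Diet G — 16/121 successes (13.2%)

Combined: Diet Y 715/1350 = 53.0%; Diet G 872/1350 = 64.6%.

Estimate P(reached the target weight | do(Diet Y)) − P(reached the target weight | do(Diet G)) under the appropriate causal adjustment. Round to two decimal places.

+0.18

The stratified and pooled comparisons disagree (Diet Y wins within each starting body condition; Diet G wins overall), so the answer turns on the causal role of starting body condition.
Nothing the diet does changes starting body condition; the imbalance is an allocation artefact. With starting body condition also predicting the outcome, the pooled figure is confounded, and the within-stratum comparison is the causal one.
Adjusting over the population distribution of starting body condition: 0.333·(0.876−0.774) + 0.333·(0.811−0.562) + 0.333·(0.313−0.132) = +0.177.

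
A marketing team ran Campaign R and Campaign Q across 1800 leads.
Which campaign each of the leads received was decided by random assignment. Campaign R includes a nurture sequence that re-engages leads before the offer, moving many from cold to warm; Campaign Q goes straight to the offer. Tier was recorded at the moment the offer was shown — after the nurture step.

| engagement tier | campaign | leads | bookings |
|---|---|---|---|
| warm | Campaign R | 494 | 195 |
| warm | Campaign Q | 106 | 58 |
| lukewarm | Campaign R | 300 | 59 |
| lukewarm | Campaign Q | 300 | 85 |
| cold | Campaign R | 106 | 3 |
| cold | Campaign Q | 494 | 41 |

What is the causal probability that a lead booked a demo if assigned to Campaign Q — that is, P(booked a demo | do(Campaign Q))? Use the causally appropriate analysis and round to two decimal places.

The engagement tier-specific comparison favours Campaign Q throughout, but the pooled figures favour Campaign R. The question is whether to condition on engagement tier.
Engagement tier is downstream of the campaign. One should not condition on a consequence of treatment, so the overall rates are the right comparison.
So P(outcome | do(Campaign Q)) is just the pooled rate for Campaign Q: 184/900 = 0.204.

0.20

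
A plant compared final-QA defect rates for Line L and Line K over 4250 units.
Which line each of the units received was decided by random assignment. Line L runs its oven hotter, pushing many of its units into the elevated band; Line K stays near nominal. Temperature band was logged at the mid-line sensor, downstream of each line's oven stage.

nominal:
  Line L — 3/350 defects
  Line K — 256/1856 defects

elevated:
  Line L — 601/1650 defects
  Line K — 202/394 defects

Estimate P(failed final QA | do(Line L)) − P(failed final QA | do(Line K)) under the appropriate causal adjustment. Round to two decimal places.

+0.10

Within every in-process temperature band level Line L has the lower rate, yet pooled Line K does — Simpson's reversal.
Because the line influences in-process temperature band, in-process temperature band is a post-treatment mediator, not a confounder. Stratifying on it would bias the estimate; the causal effect is the crude pooled difference.
The causal difference is the pooled difference: 0.302 − 0.204 = +0.098.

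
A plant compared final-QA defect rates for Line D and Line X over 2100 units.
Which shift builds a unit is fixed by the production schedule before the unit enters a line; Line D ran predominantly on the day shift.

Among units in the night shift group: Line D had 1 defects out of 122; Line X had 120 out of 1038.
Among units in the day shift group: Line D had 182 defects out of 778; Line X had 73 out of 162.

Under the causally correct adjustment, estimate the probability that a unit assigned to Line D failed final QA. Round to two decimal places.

Within every shift level Line D has the lower rate, yet pooled Line X does — Simpson's reversal.
The imbalance in shift arose from how units were allocated, not from anything the line did; and shift independently affects the outcome. The pooled gap is confounded — condition on shift.
Standardising Line D to the population shift mix: 0.552·1/122 + 0.448·182/778 = 0.109.

0.11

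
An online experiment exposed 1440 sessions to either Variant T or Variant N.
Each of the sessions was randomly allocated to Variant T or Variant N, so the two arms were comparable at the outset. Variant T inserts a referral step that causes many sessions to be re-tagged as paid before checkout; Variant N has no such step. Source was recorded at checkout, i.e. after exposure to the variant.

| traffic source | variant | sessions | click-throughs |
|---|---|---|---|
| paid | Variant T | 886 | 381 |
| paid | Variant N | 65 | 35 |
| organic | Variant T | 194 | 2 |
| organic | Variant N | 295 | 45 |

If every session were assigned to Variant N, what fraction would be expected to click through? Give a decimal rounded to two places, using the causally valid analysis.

Variant N is higher inside every traffic source stratum but Variant T is higher in aggregate. Whether to stratify depends on how traffic source relates to the variant.
The distribution of traffic source is itself part of what the variant does — it is an intermediate outcome. Holding it fixed would remove that part of the effect; the total effect is the pooled difference.
So P(outcome | do(Variant N)) is just the pooled rate for Variant N: 80/360 = 0.222.

0.22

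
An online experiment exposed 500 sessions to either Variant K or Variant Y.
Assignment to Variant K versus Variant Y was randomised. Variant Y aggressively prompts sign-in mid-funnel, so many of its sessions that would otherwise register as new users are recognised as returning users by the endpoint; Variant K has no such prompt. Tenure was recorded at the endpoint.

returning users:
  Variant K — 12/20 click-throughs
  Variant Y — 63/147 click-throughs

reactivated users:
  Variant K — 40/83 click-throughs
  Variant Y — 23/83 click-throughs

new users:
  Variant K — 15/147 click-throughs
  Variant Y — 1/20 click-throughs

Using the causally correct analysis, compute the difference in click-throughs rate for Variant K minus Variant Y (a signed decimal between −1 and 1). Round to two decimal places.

The stratified and pooled comparisons disagree (Variant K wins within each user tenure; Variant Y wins overall), so the answer turns on the causal role of user tenure.
User tenure is downstream of the variant. One should not condition on a consequence of treatment, so the overall rates are the right comparison.
The causal difference is the pooled difference: 0.268 − 0.348 = -0.080.

-0.08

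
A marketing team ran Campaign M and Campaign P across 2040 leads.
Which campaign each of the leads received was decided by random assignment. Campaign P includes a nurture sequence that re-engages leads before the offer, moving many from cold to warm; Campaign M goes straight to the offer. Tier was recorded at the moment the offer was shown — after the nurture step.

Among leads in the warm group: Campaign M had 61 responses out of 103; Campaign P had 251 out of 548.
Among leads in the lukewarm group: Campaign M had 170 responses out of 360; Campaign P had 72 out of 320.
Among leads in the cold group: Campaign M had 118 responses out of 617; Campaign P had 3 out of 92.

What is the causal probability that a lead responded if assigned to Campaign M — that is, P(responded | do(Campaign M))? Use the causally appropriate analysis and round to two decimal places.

0.32

The distribution of engagement tier is itself part of what the campaign does — it is an intermediate outcome. Holding it fixed would remove that part of the effect; the total effect is the pooled difference.
So P(outcome | do(Campaign M)) is just the pooled rate for Campaign M: 349/1080 = 0.323.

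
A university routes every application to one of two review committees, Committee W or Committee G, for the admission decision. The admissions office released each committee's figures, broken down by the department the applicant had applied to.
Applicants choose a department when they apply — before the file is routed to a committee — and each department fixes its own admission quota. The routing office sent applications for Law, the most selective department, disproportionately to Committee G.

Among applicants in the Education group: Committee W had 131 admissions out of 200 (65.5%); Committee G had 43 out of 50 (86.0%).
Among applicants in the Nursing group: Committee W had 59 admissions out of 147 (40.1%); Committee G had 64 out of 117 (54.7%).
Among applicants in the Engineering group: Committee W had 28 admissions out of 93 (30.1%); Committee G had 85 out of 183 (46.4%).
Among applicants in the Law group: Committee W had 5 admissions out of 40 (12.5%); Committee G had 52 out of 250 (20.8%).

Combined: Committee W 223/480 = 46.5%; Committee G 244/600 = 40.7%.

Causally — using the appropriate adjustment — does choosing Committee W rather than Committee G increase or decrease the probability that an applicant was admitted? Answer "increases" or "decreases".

decreases

The department-specific comparison favours Committee G throughout, but the pooled figures favour Committee W. The question is whether to condition on department.
Department is set before the review committee has any effect — it is not caused by the review committee — and it independently drives the outcome. That makes it a confounder, so the causal comparison is within department levels.
Within each level — Education: 65.5% vs 86.0%; Nursing: 40.1% vs 54.7%; Engineering: 30.1% vs 46.4%; Law: 12.5% vs 20.8% — Committee G is higher every time.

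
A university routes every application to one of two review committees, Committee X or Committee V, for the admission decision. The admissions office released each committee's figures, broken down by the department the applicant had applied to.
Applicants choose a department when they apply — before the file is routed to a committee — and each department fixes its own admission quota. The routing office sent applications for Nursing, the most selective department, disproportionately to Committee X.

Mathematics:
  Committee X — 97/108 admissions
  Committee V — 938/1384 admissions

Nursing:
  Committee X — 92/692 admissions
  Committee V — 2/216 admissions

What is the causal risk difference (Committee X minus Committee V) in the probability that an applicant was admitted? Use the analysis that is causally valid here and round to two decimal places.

The stratified and pooled comparisons disagree (Committee X wins within each department; Committee V wins overall), so the answer turns on the causal role of department.
The imbalance in department arose from how applicants were allocated, not from anything the review committee did; and department independently affects the outcome. The pooled gap is confounded — condition on department.
Adjusting over the population distribution of department: 0.622·(0.898−0.678) + 0.378·(0.133−0.009) = +0.184.

+0.18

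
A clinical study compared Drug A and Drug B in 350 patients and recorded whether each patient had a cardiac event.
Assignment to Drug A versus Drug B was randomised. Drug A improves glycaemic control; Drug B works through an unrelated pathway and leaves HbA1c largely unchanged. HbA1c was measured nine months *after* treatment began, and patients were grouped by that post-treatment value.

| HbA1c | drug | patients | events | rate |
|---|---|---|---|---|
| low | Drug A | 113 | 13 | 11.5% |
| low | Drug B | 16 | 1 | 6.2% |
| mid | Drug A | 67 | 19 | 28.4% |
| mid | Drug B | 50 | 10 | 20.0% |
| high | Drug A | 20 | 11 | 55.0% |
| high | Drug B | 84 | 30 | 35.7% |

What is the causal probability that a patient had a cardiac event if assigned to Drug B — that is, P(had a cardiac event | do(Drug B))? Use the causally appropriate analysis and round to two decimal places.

0.27

HbA1c is downstream of the drug. One should not condition on a consequence of treatment, so the overall rates are the right comparison.
So P(outcome | do(Drug B)) is just the pooled rate for Drug B: 41/150 = 0.273.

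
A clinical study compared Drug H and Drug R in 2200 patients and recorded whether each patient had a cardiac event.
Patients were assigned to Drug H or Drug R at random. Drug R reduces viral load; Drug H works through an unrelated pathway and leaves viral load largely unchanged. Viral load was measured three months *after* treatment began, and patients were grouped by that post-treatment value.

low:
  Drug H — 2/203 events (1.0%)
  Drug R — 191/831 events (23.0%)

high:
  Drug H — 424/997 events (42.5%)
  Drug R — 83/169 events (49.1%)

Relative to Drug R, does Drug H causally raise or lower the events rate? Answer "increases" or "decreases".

increases

Viral load lies on the pathway drug → viral load → outcome, so adjusting for it blocks the indirect effect. For the total causal effect of drug, use the unadjusted pooled rates.
Pooled: Drug H 35.5% vs Drug R 27.4%; Drug R is lower overall.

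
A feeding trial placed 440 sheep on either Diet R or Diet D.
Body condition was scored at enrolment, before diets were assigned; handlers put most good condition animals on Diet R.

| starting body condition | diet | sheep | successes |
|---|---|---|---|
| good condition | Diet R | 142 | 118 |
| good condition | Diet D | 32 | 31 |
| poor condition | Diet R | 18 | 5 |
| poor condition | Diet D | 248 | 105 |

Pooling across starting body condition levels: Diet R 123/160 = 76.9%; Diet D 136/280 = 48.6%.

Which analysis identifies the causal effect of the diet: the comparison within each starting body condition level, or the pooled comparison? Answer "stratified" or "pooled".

Starting body condition is set before the diet has any effect — it is not caused by the diet — and it independently drives the outcome. That makes it a confounder, so the causal comparison is within starting body condition levels.
Within each level — good condition: 83.1% vs 96.9%; poor condition: 27.8% vs 42.3% — Diet D is higher every time.

stratified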